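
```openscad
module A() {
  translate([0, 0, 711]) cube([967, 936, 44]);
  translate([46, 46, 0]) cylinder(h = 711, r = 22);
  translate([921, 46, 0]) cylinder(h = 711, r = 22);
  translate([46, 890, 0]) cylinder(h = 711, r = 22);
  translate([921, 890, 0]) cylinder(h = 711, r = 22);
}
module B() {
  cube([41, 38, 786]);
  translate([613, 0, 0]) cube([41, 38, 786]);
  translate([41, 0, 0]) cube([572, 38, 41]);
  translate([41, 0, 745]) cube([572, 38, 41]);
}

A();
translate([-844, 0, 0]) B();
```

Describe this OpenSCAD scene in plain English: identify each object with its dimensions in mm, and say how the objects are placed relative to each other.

A is a rectangular dining table. The top is 967×936×44 mm with its upper surface at z = 755 mm. It stands on four round legs of 44 mm diameter, each leg's bounding box inset 24 mm from the nearest pair of top edges, running from the floor to the underside of the top.

B is a picture frame with a 572×704 mm rectangular opening (x by z) and a uniform 41 mm border on every side. Frame depth is 38 mm along y. It is built from two vertical stiles running the full outside height and two horizontal rails spanning the gap between the stiles.

The picture frame is on the floor beside the table on its −x side.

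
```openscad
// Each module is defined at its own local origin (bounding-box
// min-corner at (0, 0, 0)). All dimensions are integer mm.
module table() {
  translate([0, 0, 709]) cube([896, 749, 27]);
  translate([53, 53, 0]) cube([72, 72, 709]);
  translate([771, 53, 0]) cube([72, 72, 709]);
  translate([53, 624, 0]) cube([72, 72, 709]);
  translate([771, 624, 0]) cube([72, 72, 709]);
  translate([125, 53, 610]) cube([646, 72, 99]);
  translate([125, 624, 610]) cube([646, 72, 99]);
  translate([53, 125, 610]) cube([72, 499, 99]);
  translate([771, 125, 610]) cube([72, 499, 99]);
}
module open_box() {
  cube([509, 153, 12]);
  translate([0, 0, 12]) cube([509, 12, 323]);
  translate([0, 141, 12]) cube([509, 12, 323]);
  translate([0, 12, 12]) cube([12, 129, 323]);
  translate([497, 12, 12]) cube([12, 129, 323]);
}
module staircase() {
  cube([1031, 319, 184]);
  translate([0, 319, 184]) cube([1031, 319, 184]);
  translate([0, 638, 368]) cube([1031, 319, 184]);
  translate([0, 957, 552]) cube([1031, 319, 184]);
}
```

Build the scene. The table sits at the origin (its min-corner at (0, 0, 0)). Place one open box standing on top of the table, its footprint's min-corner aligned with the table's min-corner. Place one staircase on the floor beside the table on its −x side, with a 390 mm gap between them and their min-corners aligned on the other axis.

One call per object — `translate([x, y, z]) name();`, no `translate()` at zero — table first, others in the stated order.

table();
translate([0, 0, 736]) open_box();
translate([-1421, 0, 0]) staircase();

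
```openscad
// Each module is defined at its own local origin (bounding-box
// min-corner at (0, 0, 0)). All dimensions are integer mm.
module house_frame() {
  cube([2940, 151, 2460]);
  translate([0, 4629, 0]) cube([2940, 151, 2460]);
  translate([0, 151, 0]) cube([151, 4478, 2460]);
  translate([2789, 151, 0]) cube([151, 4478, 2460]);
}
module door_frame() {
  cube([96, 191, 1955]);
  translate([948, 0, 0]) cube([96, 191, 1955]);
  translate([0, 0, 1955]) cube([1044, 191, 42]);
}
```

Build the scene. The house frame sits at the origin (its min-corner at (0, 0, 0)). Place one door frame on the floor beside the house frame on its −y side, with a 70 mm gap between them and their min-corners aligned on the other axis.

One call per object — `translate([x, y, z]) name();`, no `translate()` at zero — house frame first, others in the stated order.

house_frame();
translate([0, -261, 0]) door_frame();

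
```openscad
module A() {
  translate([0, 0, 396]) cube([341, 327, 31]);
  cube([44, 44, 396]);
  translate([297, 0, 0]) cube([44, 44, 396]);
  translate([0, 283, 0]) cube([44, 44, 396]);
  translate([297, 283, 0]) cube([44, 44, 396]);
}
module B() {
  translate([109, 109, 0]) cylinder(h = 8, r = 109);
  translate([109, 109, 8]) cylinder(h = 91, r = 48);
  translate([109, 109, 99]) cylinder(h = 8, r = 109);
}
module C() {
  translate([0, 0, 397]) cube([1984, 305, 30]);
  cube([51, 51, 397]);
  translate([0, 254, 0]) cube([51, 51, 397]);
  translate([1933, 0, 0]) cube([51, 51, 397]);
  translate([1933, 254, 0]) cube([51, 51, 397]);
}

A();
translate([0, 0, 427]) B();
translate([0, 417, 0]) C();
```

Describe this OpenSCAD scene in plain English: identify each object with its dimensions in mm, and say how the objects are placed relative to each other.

A is a four-legged stool. The seat is 341×327 mm, 31 mm thick, top at z = 427 mm. It stands on four square legs, each 44×44 mm in cross-section, from z = 0 to the seat underside, each flush with a corner of the seat.

B is a spool: two coaxial disc flanges of radius 109 mm and thickness 8 mm, joined by a core cylinder of radius 48 mm and height 91 mm. The lower flange rests on z = 0 and the three cylinders share a vertical axis.

C is a bench: a 1984×305 mm seat slab, 30 mm thick, top at z = 427 mm, on four 51×51 mm square legs flush with the seat corners and standing on z = 0.

The spool is on top of the stool. The bench is on the floor beside the stool on its +y side.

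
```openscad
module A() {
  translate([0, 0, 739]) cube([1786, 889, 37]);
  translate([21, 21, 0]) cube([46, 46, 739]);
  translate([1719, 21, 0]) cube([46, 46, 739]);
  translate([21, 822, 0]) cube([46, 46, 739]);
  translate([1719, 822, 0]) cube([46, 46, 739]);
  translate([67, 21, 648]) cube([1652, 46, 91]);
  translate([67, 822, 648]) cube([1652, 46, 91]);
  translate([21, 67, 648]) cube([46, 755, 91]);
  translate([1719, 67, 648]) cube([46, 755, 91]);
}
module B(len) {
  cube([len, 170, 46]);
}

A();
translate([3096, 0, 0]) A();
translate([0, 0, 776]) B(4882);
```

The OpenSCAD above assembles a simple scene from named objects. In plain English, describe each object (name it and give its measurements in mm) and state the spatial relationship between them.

A is a table: top 1786 mm (x) × 889 mm (y), 37 mm thick, upper face at z = 776 mm, on four 46×46 mm square legs, each inset 21 mm from the nearest pair of top edges, running from z = 0 to the bottom of the top. Four apron rails, 46 mm thick and 91 mm tall, run between adjacent legs with their top edges flush with the underside of the top and their outer faces flush with the legs' outer faces.

B is a rectangular beam 4882 mm long (x), 170 mm deep (y), 46 mm thick (z).

The beam spans the tops of two tables placed 1310 mm apart, resting at z = 776 mm.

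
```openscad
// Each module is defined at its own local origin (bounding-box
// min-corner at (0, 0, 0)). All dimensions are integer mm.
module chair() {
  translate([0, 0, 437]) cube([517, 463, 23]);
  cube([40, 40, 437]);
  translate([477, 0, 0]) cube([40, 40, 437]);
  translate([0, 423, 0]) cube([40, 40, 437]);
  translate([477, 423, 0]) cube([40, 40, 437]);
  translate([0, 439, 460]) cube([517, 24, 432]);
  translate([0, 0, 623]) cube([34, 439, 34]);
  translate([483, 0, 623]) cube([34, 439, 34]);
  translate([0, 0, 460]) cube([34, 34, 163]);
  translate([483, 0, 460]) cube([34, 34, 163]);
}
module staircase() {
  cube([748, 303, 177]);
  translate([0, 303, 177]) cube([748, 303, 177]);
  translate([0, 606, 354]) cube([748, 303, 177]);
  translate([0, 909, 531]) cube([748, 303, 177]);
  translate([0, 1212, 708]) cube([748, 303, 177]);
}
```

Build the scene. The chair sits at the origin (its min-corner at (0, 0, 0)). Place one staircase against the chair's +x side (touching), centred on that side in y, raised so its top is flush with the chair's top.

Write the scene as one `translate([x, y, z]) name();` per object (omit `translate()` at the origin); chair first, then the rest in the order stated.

chair();
translate([517, -526, 7]) staircase();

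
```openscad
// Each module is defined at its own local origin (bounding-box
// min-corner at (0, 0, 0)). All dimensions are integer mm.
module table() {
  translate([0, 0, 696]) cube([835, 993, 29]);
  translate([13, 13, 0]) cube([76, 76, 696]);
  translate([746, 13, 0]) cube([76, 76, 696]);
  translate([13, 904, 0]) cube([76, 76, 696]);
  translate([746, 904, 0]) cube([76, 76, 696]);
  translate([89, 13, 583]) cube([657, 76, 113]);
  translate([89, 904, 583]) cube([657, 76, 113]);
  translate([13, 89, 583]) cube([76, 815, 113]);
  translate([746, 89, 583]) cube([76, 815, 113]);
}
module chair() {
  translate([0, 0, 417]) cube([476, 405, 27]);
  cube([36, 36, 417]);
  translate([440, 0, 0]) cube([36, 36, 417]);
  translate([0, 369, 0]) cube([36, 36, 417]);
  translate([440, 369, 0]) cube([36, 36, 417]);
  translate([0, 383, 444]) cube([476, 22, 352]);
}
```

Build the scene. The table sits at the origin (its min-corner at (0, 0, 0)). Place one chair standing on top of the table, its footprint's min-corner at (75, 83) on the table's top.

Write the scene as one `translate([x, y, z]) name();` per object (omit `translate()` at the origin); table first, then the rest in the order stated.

table();
translate([75, 83, 725]) chair();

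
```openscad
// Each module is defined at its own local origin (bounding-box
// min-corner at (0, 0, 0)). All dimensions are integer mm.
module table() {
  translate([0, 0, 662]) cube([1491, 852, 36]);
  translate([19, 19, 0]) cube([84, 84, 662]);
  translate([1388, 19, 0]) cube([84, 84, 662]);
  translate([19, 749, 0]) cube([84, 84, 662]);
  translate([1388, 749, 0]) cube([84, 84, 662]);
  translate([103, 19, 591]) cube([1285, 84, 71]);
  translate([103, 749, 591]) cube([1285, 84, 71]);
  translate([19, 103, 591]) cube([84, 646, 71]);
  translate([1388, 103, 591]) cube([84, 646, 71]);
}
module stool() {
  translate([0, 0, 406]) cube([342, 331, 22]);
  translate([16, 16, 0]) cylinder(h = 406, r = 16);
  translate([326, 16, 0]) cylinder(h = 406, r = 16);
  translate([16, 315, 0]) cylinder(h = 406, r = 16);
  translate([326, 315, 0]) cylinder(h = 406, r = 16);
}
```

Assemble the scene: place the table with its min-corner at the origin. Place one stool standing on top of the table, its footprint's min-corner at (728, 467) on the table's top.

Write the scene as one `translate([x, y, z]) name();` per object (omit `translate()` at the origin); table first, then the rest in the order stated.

table();
translate([728, 467, 698]) stool();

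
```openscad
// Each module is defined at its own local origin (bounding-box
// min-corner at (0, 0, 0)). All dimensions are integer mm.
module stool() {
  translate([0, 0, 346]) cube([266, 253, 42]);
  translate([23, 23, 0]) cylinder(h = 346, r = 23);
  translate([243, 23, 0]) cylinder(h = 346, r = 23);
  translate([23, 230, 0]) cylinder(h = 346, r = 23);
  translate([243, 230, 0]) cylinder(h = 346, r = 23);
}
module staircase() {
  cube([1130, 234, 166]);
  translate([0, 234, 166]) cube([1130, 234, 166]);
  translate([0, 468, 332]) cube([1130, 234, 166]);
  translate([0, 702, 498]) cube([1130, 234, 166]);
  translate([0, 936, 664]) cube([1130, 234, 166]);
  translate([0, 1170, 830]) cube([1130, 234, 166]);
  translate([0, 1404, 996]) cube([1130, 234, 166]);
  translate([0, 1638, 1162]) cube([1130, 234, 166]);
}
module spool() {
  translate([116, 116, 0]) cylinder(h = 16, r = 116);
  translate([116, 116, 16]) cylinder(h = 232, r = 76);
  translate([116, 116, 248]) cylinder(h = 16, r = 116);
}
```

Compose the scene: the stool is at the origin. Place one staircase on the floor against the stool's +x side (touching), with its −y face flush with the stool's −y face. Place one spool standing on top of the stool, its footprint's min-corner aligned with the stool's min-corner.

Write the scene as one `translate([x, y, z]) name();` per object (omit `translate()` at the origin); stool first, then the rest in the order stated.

stool();
translate([266, 0, 0]) staircase();
translate([0, 0, 388]) spool();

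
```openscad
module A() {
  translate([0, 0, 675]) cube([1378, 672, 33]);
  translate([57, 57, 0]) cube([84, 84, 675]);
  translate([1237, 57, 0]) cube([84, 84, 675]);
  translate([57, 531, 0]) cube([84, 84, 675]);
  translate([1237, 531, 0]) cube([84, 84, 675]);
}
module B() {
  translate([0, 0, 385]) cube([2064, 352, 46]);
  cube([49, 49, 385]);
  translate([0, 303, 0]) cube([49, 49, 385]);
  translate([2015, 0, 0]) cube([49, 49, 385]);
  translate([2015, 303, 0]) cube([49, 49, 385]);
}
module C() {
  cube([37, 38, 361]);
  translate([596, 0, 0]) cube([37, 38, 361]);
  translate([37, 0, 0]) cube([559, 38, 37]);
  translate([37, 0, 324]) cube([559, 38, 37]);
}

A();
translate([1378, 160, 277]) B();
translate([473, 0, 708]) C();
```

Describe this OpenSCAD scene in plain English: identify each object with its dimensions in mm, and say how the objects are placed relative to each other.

A is a rectangular dining table. The top is 1378×672×33 mm with its upper surface at z = 708 mm. It stands on four 84×84 mm square legs, each inset 57 mm from the nearest pair of top edges, running from the floor to the underside of the top.

B is a bench: a 2064×352 mm seat slab, 46 mm thick, top at z = 431 mm, on four 49×49 mm square legs flush with the seat corners and standing on z = 0.

C is a picture frame with a 559×287 mm rectangular opening (x by z) and a uniform 37 mm border on every side. Frame depth is 38 mm along y. It is built from two vertical stiles running the full outside height and two horizontal rails spanning the gap between the stiles.

The bench is beside the table with their tops flush at z = 708. The picture frame is on top of the table.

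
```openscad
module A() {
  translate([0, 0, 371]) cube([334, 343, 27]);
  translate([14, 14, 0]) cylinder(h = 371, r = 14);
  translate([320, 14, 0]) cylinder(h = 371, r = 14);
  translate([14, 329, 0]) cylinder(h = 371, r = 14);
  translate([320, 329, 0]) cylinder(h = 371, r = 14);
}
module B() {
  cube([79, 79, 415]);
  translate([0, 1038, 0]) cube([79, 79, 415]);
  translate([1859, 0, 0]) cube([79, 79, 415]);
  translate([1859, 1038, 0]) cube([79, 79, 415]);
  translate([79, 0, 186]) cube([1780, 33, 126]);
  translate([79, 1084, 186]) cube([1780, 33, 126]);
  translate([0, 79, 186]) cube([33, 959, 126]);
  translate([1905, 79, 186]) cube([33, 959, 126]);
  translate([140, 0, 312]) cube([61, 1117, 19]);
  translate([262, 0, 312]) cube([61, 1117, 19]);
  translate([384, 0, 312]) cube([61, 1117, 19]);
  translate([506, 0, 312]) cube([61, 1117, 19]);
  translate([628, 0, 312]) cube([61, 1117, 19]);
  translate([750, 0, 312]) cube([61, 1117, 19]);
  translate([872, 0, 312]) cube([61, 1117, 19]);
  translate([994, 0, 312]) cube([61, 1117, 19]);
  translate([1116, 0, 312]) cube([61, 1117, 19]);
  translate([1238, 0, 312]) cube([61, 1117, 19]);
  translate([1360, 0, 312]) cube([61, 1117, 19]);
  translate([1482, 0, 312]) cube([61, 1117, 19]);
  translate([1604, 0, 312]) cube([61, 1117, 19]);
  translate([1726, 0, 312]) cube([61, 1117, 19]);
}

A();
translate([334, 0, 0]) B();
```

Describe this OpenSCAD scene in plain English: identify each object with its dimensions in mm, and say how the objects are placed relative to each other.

A is a four-legged stool. The seat is 334×343 mm, 27 mm thick, top at z = 398 mm. It stands on four round legs, each 28 mm in diameter, from z = 0 to the seat underside, each leg's axis is inset half a diameter from the nearest pair of seat edges (so the leg's bounding box is flush with the corner).

B is a bed frame 1938 mm long (x) by 1117 mm wide (y). Four 79×79 mm corner posts, 415 mm tall, at the corners of the footprint. Four rails of 33 mm thickness and 126 mm height run between adjacent posts with their undersides at z = 186 mm, their outer faces flush with the outside of the frame (the two x-running rails run between the posts' inner faces; the two y-running rails run between the posts' inner faces). 14 slats, each 61 mm wide (x) and 19 mm thick, lie across the top of the two x-running rails, running the full 1117 mm width of the frame in y; the slats are evenly spaced along x between the inner faces of the end posts with equal gaps (rounded down to the nearest mm) at the −x end and between each pair — any rounding remainder accumulates at the +x end.

The bed frame is against the stool's +x side, with their −y faces flush.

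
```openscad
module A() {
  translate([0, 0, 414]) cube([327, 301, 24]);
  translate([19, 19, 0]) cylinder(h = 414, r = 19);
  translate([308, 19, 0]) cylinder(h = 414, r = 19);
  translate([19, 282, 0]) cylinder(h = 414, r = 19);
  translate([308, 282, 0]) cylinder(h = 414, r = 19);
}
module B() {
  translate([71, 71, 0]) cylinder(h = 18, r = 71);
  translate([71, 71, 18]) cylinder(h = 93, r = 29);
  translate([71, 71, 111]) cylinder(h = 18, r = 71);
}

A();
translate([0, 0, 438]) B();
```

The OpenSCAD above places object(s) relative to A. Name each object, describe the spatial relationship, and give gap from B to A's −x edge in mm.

A is a stool. B is a spool. The spool is on top of the stool. The gap from the spool to the stool's −x edge is 0 mm.

The spool's min-x is at 0; the stool's min-x is 0; gap = 0 mm.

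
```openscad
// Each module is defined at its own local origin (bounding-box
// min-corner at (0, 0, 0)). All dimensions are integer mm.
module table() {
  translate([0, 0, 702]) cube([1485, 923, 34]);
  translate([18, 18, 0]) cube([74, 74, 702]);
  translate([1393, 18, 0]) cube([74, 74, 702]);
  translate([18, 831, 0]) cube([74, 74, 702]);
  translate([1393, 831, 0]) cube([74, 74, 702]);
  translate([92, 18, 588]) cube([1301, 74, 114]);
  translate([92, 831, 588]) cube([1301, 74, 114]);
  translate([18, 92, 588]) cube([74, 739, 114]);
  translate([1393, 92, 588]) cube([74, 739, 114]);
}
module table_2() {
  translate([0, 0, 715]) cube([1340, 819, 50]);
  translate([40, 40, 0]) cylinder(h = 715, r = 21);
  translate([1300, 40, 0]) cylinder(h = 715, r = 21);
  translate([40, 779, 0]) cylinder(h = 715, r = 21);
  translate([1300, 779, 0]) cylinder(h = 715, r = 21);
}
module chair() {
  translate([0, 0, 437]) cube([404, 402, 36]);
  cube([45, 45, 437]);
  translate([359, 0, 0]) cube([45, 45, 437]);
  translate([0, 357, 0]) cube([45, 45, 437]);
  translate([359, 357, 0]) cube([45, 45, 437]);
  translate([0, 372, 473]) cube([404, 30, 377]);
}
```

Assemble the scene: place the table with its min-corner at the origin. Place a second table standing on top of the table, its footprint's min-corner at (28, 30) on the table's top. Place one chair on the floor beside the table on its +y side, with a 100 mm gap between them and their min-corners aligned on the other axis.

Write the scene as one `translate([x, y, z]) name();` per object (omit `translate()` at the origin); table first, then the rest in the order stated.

table();
translate([28, 30, 736]) table_2();
translate([0, 1023, 0]) chair();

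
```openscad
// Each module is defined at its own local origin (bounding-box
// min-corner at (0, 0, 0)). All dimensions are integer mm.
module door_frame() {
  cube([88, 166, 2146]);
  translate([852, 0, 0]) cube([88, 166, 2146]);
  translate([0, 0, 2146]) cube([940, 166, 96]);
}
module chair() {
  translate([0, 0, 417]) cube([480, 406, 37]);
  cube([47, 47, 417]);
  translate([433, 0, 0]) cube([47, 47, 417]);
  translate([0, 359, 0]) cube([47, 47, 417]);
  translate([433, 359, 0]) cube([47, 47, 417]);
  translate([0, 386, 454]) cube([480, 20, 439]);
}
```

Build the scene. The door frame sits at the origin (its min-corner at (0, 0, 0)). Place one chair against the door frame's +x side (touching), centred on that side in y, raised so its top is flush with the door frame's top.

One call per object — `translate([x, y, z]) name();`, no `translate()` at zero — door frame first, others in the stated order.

door_frame();
translate([940, -120, 1349]) chair();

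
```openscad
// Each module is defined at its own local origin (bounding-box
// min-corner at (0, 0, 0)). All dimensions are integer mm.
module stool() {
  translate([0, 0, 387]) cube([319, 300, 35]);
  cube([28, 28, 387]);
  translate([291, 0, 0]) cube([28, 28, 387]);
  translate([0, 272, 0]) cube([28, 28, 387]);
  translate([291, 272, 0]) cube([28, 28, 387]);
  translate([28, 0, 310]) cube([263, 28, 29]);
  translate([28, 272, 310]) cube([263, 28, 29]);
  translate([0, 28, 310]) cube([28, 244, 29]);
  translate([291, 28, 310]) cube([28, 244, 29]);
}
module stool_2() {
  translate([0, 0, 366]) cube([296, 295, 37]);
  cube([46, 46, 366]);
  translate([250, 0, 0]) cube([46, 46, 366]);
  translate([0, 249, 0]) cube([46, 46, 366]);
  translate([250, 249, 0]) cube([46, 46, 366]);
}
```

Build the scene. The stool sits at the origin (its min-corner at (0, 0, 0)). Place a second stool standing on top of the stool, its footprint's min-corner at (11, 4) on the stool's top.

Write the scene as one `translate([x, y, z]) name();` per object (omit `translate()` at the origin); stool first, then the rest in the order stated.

stool();
translate([11, 4, 422]) stool_2();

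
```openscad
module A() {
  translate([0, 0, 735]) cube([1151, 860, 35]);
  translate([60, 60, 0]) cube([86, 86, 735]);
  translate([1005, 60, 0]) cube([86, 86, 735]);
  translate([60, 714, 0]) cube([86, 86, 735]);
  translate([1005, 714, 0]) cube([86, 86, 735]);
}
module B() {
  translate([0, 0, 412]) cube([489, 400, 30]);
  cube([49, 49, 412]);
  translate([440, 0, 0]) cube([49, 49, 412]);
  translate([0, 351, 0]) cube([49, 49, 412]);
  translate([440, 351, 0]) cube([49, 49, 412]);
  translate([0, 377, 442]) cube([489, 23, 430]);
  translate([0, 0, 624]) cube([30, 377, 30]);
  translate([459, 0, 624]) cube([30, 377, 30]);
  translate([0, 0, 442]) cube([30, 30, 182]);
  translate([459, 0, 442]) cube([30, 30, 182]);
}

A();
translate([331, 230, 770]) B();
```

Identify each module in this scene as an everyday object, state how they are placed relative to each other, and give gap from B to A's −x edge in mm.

A is a table. B is a chair. The chair is on top of the table, centred. The gap from the chair to the table's −x edge is 331 mm.

The chair's min-x is at 331; the table's min-x is 0; gap = 331 mm.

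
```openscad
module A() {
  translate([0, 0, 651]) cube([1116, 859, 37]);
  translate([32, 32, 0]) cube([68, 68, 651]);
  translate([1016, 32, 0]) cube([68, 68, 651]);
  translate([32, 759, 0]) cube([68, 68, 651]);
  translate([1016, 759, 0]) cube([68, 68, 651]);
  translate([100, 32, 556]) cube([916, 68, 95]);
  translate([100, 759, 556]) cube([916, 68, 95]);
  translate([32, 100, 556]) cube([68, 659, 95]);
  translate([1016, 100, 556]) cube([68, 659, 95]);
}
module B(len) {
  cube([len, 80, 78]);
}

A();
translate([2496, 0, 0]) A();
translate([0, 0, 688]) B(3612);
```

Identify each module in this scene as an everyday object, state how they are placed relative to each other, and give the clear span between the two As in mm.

Second table starts at x = 2496; first ends at x = 1116; clear span = 2496 − 1116 = 1380 mm.

A is a table. B is a beam. A beam spans the tops of two tables. The clear span between the two tables is 1380 mm.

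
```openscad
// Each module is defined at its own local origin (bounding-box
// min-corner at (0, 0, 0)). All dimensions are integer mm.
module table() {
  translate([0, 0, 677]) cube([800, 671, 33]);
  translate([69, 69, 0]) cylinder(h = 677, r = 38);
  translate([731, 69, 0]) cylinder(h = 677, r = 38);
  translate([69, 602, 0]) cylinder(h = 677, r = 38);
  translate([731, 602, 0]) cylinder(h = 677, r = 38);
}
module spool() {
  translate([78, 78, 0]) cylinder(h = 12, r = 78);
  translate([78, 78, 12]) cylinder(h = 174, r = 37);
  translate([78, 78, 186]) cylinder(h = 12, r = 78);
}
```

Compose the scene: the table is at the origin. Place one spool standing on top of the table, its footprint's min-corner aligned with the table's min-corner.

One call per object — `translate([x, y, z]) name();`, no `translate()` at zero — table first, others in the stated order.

table();
translate([0, 0, 710]) spool();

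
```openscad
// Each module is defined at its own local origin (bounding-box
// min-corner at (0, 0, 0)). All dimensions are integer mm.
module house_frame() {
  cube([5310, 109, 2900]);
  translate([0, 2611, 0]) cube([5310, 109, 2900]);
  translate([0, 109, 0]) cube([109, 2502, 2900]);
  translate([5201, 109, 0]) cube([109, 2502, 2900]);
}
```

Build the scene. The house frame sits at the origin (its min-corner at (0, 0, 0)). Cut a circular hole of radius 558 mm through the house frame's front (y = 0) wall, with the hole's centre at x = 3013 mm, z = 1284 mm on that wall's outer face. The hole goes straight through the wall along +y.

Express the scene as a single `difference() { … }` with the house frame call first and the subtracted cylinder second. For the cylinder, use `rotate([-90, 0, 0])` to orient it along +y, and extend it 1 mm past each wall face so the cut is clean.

difference() {
  house_frame();
  translate([3013, -1, 1284]) rotate([-90, 0, 0]) cylinder(h = 111, r = 558);
}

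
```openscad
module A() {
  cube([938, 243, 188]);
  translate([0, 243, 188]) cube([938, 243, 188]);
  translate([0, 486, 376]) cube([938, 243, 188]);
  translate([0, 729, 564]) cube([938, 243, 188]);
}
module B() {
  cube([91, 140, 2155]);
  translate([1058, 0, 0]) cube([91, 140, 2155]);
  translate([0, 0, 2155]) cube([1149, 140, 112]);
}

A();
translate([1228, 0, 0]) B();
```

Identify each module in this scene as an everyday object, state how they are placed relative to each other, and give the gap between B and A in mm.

A is a staircase. B is a door frame. The door frame is on the floor beside the staircase on its +x side. The gap between the door frame and the staircase is 290 mm.

The door frame's nearest face is 290 mm from the staircase's +x face.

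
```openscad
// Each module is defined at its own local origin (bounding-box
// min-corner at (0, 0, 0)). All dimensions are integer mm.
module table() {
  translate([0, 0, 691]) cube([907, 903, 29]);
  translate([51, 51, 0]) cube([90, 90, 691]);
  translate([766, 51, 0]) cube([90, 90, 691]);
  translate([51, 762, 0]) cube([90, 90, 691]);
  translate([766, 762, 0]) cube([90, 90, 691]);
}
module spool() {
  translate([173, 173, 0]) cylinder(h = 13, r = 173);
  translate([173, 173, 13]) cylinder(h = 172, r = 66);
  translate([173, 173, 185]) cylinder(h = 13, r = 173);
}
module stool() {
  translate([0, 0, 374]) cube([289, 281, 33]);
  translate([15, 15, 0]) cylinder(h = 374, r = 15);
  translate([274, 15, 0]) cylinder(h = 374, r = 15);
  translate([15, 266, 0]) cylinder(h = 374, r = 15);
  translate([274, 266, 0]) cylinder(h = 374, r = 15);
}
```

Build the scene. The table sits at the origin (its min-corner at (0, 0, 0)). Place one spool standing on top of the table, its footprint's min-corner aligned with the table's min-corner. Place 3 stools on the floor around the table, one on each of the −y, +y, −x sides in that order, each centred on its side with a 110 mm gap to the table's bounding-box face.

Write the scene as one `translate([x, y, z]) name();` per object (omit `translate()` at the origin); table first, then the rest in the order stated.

table();
translate([0, 0, 720]) spool();
translate([309, -391, 0]) stool();
translate([309, 1013, 0]) stool();
translate([-399, 311, 0]) stool();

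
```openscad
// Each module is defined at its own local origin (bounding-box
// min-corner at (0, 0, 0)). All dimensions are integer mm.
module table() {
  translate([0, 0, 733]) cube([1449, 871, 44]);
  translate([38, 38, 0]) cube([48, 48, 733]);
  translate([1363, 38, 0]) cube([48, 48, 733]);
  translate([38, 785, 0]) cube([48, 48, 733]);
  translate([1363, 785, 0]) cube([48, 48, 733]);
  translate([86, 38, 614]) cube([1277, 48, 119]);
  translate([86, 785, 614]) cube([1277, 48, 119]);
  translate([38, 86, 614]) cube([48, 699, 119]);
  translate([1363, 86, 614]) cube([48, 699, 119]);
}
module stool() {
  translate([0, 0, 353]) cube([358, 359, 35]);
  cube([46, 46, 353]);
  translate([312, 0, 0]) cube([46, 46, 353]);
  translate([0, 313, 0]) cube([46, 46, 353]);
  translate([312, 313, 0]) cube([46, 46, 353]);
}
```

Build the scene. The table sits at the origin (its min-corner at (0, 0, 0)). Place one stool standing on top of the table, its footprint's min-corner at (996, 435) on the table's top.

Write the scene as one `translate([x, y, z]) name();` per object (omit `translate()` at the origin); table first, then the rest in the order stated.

table();
translate([996, 435, 777]) stool();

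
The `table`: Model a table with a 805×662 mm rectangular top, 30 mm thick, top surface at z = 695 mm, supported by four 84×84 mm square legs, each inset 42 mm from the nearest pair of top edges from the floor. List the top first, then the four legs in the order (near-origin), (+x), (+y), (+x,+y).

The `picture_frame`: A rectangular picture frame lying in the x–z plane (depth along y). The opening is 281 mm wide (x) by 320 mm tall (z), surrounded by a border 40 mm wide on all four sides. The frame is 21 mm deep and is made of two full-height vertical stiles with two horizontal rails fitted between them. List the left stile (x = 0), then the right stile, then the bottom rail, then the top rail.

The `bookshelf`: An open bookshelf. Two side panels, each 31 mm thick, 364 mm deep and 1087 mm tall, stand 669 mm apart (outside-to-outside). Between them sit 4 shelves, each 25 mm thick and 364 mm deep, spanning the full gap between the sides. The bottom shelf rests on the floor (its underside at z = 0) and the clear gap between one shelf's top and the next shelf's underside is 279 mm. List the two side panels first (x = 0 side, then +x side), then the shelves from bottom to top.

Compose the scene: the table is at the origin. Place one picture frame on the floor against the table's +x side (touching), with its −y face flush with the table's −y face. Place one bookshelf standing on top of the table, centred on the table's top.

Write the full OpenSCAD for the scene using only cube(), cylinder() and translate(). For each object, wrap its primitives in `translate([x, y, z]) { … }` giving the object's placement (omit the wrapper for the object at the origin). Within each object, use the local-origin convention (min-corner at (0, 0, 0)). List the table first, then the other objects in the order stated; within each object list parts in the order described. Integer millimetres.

translate([0, 0, 665]) cube([805, 662, 30]);
translate([42, 42, 0]) cube([84, 84, 665]);
translate([679, 42, 0]) cube([84, 84, 665]);
translate([42, 536, 0]) cube([84, 84, 665]);
translate([679, 536, 0]) cube([84, 84, 665]);
translate([805, 0, 0]) {
  cube([40, 21, 400]);
  translate([321, 0, 0]) cube([40, 21, 400]);
  translate([40, 0, 0]) cube([281, 21, 40]);
  translate([40, 0, 360]) cube([281, 21, 40]);
}
translate([68, 149, 695]) {
  cube([31, 364, 1087]);
  translate([638, 0, 0]) cube([31, 364, 1087]);
  translate([31, 0, 0]) cube([607, 364, 25]);
  translate([31, 0, 304]) cube([607, 364, 25]);
  translate([31, 0, 608]) cube([607, 364, 25]);
  translate([31, 0, 912]) cube([607, 364, 25]);
}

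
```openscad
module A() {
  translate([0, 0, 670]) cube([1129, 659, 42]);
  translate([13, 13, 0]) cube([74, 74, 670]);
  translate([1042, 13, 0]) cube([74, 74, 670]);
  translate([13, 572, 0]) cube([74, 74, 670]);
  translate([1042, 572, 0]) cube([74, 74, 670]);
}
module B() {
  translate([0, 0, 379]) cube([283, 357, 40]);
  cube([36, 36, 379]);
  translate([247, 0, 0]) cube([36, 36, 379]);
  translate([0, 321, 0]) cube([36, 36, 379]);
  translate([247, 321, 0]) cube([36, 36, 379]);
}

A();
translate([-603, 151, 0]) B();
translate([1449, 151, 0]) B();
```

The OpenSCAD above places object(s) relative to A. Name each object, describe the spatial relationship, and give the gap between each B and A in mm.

A is a table. B is a stool. Two stools sit around the table at the −x, +x sides. The gap between each stool and the table is 320 mm.

Each stool's nearest face is 320 mm from the table's bounding box.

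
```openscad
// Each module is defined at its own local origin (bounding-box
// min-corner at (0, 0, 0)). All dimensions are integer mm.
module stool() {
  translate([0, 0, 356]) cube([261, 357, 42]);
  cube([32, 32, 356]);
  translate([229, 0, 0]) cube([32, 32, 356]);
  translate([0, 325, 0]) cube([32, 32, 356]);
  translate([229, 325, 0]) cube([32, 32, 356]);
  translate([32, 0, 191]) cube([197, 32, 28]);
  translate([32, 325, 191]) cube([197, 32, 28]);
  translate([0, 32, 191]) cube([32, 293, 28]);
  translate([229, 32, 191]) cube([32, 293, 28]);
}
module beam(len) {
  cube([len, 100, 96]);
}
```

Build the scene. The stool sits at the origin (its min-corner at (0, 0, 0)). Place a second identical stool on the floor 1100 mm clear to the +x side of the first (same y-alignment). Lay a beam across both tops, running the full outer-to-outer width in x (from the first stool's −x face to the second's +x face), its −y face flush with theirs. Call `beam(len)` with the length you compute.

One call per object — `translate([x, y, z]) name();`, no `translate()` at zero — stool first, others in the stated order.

stool();
translate([1361, 0, 0]) stool();
translate([0, 0, 398]) beam(1622);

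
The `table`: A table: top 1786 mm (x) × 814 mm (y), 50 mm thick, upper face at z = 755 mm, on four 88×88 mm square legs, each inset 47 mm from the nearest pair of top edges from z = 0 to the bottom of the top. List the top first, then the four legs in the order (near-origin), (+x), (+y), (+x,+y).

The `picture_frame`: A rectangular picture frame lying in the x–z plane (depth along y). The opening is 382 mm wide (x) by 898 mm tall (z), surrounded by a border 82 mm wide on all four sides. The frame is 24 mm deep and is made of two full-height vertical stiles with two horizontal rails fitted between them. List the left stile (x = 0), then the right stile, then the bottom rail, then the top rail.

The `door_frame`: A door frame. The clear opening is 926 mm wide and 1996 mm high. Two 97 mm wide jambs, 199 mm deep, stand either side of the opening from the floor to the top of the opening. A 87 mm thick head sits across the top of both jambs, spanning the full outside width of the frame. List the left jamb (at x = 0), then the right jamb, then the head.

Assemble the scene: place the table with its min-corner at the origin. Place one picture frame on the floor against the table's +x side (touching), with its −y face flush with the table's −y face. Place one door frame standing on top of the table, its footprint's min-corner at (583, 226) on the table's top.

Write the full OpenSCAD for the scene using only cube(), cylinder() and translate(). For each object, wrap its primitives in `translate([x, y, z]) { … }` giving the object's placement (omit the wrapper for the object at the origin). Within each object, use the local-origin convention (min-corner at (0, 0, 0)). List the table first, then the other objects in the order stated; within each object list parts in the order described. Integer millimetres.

translate([0, 0, 705]) cube([1786, 814, 50]);
translate([47, 47, 0]) cube([88, 88, 705]);
translate([1651, 47, 0]) cube([88, 88, 705]);
translate([47, 679, 0]) cube([88, 88, 705]);
translate([1651, 679, 0]) cube([88, 88, 705]);
translate([1786, 0, 0]) {
  cube([82, 24, 1062]);
  translate([464, 0, 0]) cube([82, 24, 1062]);
  translate([82, 0, 0]) cube([382, 24, 82]);
  translate([82, 0, 980]) cube([382, 24, 82]);
}
translate([583, 226, 755]) {
  cube([97, 199, 1996]);
  translate([1023, 0, 0]) cube([97, 199, 1996]);
  translate([0, 0, 1996]) cube([1120, 199, 87]);
}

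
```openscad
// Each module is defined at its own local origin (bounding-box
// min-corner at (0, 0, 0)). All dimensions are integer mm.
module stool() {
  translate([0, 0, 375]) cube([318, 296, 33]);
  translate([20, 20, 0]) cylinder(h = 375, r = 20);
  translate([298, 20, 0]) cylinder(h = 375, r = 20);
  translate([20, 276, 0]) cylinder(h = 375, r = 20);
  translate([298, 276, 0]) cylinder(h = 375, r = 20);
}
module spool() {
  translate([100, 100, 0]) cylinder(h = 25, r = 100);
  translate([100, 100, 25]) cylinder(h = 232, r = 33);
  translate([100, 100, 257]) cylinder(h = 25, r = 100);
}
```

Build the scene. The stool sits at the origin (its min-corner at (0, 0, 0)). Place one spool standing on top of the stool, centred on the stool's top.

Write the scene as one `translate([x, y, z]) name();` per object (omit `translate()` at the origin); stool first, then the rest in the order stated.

stool();
translate([59, 48, 408]) spool();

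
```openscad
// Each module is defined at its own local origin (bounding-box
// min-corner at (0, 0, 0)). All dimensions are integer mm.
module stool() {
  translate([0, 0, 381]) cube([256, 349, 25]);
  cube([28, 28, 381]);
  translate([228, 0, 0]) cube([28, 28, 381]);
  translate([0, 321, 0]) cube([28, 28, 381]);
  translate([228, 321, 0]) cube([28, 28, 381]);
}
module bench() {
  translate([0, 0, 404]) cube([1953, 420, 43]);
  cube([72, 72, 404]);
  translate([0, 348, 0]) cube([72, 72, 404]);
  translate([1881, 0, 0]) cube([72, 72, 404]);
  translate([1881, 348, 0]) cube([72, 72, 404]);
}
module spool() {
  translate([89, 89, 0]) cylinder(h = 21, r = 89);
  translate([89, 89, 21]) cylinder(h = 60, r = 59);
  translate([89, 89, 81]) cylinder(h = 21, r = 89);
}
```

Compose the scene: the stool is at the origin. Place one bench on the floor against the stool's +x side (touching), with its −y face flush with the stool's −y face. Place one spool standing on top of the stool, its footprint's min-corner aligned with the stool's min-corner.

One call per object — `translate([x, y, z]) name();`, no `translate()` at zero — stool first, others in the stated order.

stool();
translate([256, 0, 0]) bench();
translate([0, 0, 406]) spool();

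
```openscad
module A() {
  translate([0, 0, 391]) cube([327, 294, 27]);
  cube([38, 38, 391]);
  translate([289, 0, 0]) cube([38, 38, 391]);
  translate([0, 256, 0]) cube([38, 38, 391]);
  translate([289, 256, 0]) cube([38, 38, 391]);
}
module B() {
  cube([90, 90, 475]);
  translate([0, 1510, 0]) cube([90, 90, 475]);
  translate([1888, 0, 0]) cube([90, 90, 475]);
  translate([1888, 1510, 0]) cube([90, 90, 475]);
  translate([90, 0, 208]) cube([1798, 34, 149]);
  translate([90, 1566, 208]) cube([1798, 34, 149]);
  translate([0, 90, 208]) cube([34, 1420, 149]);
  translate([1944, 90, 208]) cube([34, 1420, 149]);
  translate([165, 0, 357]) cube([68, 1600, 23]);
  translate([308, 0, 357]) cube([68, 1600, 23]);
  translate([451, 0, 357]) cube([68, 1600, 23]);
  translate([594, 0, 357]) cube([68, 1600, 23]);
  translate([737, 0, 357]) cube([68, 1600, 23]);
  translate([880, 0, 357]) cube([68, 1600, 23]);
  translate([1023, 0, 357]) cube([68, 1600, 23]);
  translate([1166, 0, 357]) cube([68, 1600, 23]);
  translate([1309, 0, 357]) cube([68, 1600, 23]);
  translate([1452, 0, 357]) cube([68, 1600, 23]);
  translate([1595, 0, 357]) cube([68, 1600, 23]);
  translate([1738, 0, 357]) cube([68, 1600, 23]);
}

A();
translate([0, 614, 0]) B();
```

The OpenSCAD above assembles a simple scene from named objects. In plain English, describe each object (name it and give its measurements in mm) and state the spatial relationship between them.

A is a simple wooden stool: a rectangular seat 327 mm (x) by 294 mm (y), 27 mm thick, top face at z = 418 mm, on four square legs, each 38×38 mm in cross-section. The legs rest on z = 0, each flush with a corner of the seat.

B is a bed frame 1978 mm long (x) by 1600 mm wide (y). Four 90×90 mm corner posts, 475 mm tall, at the corners of the footprint. Four rails of 34 mm thickness and 149 mm height run between adjacent posts with their undersides at z = 208 mm, their outer faces flush with the outside of the frame (the two x-running rails run between the posts' inner faces; the two y-running rails run between the posts' inner faces). 12 slats, each 68 mm wide (x) and 23 mm thick, lie across the top of the two x-running rails, running the full 1600 mm width of the frame in y; the slats are evenly spaced along x between the inner faces of the end posts with equal gaps (rounded down to the nearest mm) at the −x end and between each pair — any rounding remainder accumulates at the +x end.

The bed frame is on the floor beside the stool on its +y side.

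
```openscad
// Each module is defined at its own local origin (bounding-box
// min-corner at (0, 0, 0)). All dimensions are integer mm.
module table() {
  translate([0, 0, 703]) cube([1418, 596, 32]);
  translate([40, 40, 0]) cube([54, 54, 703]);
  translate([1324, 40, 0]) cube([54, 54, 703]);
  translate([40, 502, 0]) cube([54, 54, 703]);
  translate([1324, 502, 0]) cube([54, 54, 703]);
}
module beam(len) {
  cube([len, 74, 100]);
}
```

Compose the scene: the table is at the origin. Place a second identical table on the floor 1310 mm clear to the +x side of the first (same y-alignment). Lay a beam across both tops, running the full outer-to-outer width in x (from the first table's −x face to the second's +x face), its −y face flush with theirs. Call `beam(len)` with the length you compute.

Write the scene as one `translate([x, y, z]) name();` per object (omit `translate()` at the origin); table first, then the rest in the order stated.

table();
translate([2728, 0, 0]) table();
translate([0, 0, 735]) beam(4146);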